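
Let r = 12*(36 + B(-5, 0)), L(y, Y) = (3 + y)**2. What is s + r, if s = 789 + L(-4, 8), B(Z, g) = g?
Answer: 1222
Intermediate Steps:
r = 432 (r = 12*(36 + 0) = 12*36 = 432)
s = 790 (s = 789 + (3 - 4)**2 = 789 + (-1)**2 = 789 + 1 = 790)
s + r = 790 + 432 = 1222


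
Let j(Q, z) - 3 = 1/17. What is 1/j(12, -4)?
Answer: 17/52 ≈ 0.32692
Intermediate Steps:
j(Q, z) = 52/17 (j(Q, z) = 3 + 1/17 = 52/17)
1/j(12, -4) = 1/(52/17) = 17/52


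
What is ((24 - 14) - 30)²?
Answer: 400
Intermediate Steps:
((24 - 14) - 30)² = (10 - 30)² = (-20)² = 400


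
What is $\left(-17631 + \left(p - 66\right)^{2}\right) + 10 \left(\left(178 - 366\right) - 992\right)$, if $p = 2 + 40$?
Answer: $-28855$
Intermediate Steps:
$p = 42$
$\left(-17631 + \left(p - 66\right)^{2}\right) + 10 \left(\left(178 - 366\right) - 992\right) = \left(-17631 + \left(42 - 66\right)^{2}\right) + 10 \left(\left(178 - 366\right) - 992\right) = \left(-17631 + \left(-24\right)^{2}\right) + 10 \left(-188 - 992\right) = \left(-17631 + 576\right) + 10 \left(-1180\right) = -17055 - 11800 = -28855$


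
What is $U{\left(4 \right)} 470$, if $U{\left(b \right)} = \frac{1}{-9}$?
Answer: $- \frac{470}{9} \approx -52.222$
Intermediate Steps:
$U{\left(b \right)} = - \frac{1}{9}$
$U{\left(4 \right)} 470 = \left(- \frac{1}{9}\right) 470 = - \frac{470}{9}$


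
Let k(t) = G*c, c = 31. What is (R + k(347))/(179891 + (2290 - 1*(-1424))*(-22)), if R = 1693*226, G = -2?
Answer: 382556/98183 ≈ 3.8964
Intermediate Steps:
k(t) = -62 (k(t) = -2*31 = -62)
R = 382618
(R + k(347))/(179891 + (2290 - 1*(-1424))*(-22)) = (382618 - 62)/(179891 + (2290 - 1*(-1424))*(-22)) = 382556/(179891 + (2290 + 1424)*(-22)) = 382556/(179891 + 3714*(-22)) = 382556/(179891 - 81708) = 382556/98183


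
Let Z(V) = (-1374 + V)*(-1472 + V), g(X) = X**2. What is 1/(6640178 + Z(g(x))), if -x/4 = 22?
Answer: 1/46592818 ≈ 2.1463e-8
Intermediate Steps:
x = -88 (x = -4*22 = -88)
Z(V) = (-1472 + V)*(-1374 + V)
1/(6640178 + Z(g(x))) = 1/(6640178 + (2022528 + ((-88)**2)**2 - 2846*(-88)**2)) = 1/(6640178 + (2022528 + 7744**2 - 2846*7744)) = 1/(6640178 + (2022528 + 59969536 - 22039424)) = 1/(6640178 + 39952640) = 1/46592818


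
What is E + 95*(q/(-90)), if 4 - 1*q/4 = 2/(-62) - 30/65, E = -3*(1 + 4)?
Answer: -123223/3627 ≈ -33.974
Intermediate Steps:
E = -15 (E = -3*5 = -15)
q = 7244/403 (q = 16 - 4*(2/(-62) - 30/65) = 16 - 4*(2*(-1/62) - 30*1/65) = 16 - 4*(-1/31 - 6/13) = 16 - 4*(-199/403) = 16 + 796/403 = 7244/403 ≈ 17.975)
E + 95*(q/(-90)) = -15 + 95*((7244/403)/(-90)) = -15 + 95*((7244/403)*(-1/90)) = -15 + 95*(-3622/18135) = -15 - 68818/3627 = -123223/3627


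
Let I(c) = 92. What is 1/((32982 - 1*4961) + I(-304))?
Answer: 1/28113 ≈ 3.5571e-5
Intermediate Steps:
1/((32982 - 1*4961) + I(-304)) = 1/((32982 - 1*4961) + 92) = 1/((32982 - 4961) + 92) = 1/(28021 + 92) = 1/28113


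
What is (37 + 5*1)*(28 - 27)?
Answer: 42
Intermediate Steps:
(37 + 5*1)*(28 - 27) = (37 + 5)*1 = 42*1 = 42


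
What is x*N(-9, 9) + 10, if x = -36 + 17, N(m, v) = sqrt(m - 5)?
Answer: 10 - 19*I*sqrt(14) ≈ 10.0 - 71.091*I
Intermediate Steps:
N(m, v) = sqrt(-5 + m)
x = -19
x*N(-9, 9) + 10 = -19*sqrt(-5 - 9) + 10 = -19*I*sqrt(14) + 10 = 10 - 19*I*sqrt(14)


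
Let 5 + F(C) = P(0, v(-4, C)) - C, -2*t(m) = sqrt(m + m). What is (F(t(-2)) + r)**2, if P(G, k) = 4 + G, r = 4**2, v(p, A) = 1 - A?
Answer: (15 + I)**2 ≈ 224.0 + 30.0*I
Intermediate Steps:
t(m) = -sqrt(2)*sqrt(m)/2 (t(m) = -sqrt(m + m)/2 = -sqrt(2)*sqrt(m)/2)
r = 16
F(C) = -1 - C (F(C) = -5 + ((4 + 0) - C) = -5 + (4 - C) = -1 - C)
(F(t(-2)) + r)**2 = ((-1 - (-1)*sqrt(2)*sqrt(-2)/2) + 16)**2 = ((-1 - (-1)*sqrt(2)*I*sqrt(2)/2) + 16)**2 = ((-1 - (-1)*I) + 16)**2 = ((-1 + I) + 16)**2 = (15 + I)**2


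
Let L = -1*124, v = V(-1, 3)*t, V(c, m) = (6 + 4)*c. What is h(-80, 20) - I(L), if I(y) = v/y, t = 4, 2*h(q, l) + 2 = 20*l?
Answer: 6159/31 ≈ 198.68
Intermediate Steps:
h(q, l) = -1 + 10*l (h(q, l) = -1 + (20*l)/2 = -1 + 10*l)
V(c, m) = 10*c
v = -40 (v = (10*(-1))*4 = -10*4 = -40)
L = -124
I(y) = -40/y
h(-80, 20) - I(L) = (-1 + 10*20) - (-40)/(-124) = (-1 + 200) - (-40)*(-1)/124 = 199 - 1*10/31 = 199 - 10/31 = 6159/31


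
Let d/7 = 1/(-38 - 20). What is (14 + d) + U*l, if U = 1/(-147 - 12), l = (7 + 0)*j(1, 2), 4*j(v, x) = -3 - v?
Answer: 128401/9222 ≈ 13.923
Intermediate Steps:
j(v, x) = -¾ - v/4 (j(v, x) = (-3 - v)/4 = -¾ - v/4)
d = -7/58 (d = 7/(-38 - 20) = 7/(-58) = 7*(-1/58) = -7/58 ≈ -0.12069)
l = -7 (l = (7 + 0)*(-¾ - ¼*1) = 7*(-¾ - ¼) = 7*(-1) = -7)
U = -1/159 (U = 1/(-159) = -1/159 ≈ -0.0062893)
(14 + d) + U*l = (14 - 7/58) - 1/159*(-7) = 805/58 + 7/159 = 128401/9222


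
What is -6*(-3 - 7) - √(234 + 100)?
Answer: 60 - √334 ≈ 41.724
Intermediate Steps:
-6*(-3 - 7) - √(234 + 100) = -6*(-10) - √334 = 60 - √334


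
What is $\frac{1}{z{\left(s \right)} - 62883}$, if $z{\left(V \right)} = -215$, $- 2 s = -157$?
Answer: $- \frac{1}{63098} \approx -1.5848 \cdot 10^{-5}$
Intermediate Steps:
$s = \frac{157}{2}$ ($s = \left(- \frac{1}{2}\right) \left(-157\right) = \frac{157}{2} \approx 78.5$)
$\frac{1}{z{\left(s \right)} - 62883} = \frac{1}{-215 - 62883} = \frac{1}{-63098} = - \frac{1}{63098}$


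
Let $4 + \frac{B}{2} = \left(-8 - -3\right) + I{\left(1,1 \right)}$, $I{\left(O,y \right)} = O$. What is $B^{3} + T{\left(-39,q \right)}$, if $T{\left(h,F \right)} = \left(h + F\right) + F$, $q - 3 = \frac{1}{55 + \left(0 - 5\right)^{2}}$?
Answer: $- \frac{165159}{40} \approx -4129.0$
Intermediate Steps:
$q = \frac{241}{80}$ ($q = 3 + \frac{1}{55 + \left(0 - 5\right)^{2}} = 3 + \frac{1}{55 + \left(-5\right)^{2}} = 3 + \frac{1}{55 + 25} = 3 + \frac{1}{80} = \frac{241}{80} \approx 3.0125$)
$T{\left(h,F \right)} = h + 2 F$ ($T{\left(h,F \right)} = \left(F + h\right) + F = h + 2 F$)
$B = -16$ ($B = -8 + 2 \left(\left(-8 - -3\right) + 1\right) = -8 + 2 \left(\left(-8 + 3\right) + 1\right) = -8 + 2 \left(-5 + 1\right) = -8 + 2 \left(-4\right) = -8 - 8 = -16$)
$B^{3} + T{\left(-39,q \right)} = \left(-16\right)^{3} + \left(-39 + 2 \cdot \frac{241}{80}\right) = -4096 + \left(-39 + \frac{241}{40}\right) = -4096 - \frac{1319}{40} = - \frac{165159}{40}$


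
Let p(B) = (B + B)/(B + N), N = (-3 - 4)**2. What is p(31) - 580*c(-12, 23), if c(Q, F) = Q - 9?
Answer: 487231/40 ≈ 12181.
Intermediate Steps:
N = 49 (N = (-7)**2 = 49)
p(B) = 2*B/(49 + B) (p(B) = (B + B)/(B + 49) = (2*B)/(49 + B) = 2*B/(49 + B))
c(Q, F) = -9 + Q
p(31) - 580*c(-12, 23) = 2*31/(49 + 31) - 580*(-9 - 12) = 2*31/80 - 580*(-21) = 2*31*(1/80) + 12180 = 31/40 + 12180 = 487231/40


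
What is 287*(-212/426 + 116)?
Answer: 7060774/213 ≈ 33149.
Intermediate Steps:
287*(-212/426 + 116) = 287*(-212*1/426 + 116) = 287*(-106/213 + 116) = 287*(24602/213) = 7060774/213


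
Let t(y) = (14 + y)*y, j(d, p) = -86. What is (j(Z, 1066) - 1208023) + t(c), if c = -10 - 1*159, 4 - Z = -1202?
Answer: -1181914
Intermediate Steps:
Z = 1206 (Z = 4 - 1*(-1202) = 4 + 1202 = 1206)
c = -169 (c = -10 - 159 = -169)
t(y) = y*(14 + y)
(j(Z, 1066) - 1208023) + t(c) = (-86 - 1208023) - 169*(14 - 169) = -1208109 - 169*(-155) = -1208109 + 26195 = -1181914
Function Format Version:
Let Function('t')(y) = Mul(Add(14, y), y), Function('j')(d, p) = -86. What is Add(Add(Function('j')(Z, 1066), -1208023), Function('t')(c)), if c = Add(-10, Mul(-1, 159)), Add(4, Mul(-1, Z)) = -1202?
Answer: -1181914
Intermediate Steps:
Z = 1206 (Z = Add(4, Mul(-1, -1202)) = Add(4, 1202) = 1206)
c = -169 (c = Add(-10, -159) = -169)
Function('t')(y) = Mul(y, Add(14, y))
Add(Add(Function('j')(Z, 1066), -1208023), Function('t')(c)) = Add(Add(-86, -1208023), Mul(-169, Add(14, -169))) = Add(-1208109, Mul(-169, -155)) = Add(-1208109, 26195) = -1181914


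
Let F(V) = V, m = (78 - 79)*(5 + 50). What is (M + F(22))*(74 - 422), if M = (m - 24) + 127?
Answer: -24360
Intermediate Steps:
m = -55 (m = -1*55 = -55)
M = 48 (M = (-55 - 24) + 127 = -79 + 127 = 48)
(M + F(22))*(74 - 422) = (48 + 22)*(74 - 422) = 70*(-348) = -24360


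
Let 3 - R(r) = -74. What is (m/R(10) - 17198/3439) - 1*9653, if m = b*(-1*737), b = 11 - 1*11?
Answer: -33213865/3439 ≈ -9658.0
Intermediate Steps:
b = 0 (b = 11 - 11 = 0)
R(r) = 77 (R(r) = 3 - 1*(-74) = 3 + 74 = 77)
m = 0 (m = 0*(-1*737) = 0*(-737) = 0)
(m/R(10) - 17198/3439) - 1*9653 = (0/77 - 17198/3439) - 1*9653 = (0*(1/77) - 17198*1/3439) - 9653 = (0 - 17198/3439) - 9653 = -17198/3439 - 9653 = -33213865/3439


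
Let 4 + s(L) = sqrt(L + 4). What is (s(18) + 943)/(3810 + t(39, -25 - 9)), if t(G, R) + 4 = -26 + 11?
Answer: 939/3791 + sqrt(22)/3791 ≈ 0.24893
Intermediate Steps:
s(L) = -4 + sqrt(4 + L) (s(L) = -4 + sqrt(L + 4) = -4 + sqrt(4 + L))
t(G, R) = -19 (t(G, R) = -4 + (-26 + 11) = -4 - 15 = -19)
(s(18) + 943)/(3810 + t(39, -25 - 9)) = ((-4 + sqrt(4 + 18)) + 943)/(3810 - 19) = ((-4 + sqrt(22)) + 943)/3791 = (939 + sqrt(22))*(1/3791) = 939/3791 + sqrt(22)/3791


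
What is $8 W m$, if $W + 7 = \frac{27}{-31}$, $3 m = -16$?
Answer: $\frac{31232}{93} \approx 335.83$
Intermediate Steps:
$m = - \frac{16}{3}$ ($m = \frac{1}{3} \left(-16\right) = - \frac{16}{3} \approx -5.3333$)
$W = - \frac{244}{31}$ ($W = -7 + \frac{27}{-31} = -7 + 27 \left(- \frac{1}{31}\right) = -7 - \frac{27}{31} = - \frac{244}{31} \approx -7.871$)
$8 W m = 8 \left(- \frac{244}{31}\right) \left(- \frac{16}{3}\right) = \left(- \frac{1952}{31}\right) \left(- \frac{16}{3}\right) = \frac{31232}{93}$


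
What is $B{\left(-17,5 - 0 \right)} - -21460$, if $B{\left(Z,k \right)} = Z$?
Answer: $21443$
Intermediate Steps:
$B{\left(-17,5 - 0 \right)} - -21460 = -17 - -21460 = -17 + 21460 = 21443$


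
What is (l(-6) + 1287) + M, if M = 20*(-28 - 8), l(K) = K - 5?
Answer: 556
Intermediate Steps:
l(K) = -5 + K
M = -720 (M = 20*(-36) = -720)
(l(-6) + 1287) + M = ((-5 - 6) + 1287) - 720 = (-11 + 1287) - 720 = 1276 - 720 = 556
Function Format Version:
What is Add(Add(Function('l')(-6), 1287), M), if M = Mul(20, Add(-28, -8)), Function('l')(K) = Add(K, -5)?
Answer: 556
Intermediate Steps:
Function('l')(K) = Add(-5, K)
M = -720 (M = Mul(20, -36) = -720)
Add(Add(Function('l')(-6), 1287), M) = Add(Add(Add(-5, -6), 1287), -720) = Add(Add(-11, 1287), -720) = Add(1276, -720) = 556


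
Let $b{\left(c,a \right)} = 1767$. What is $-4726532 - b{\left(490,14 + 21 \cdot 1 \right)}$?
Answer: $-4728299$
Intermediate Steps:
$-4726532 - b{\left(490,14 + 21 \cdot 1 \right)} = -4726532 - 1767 = -4728299$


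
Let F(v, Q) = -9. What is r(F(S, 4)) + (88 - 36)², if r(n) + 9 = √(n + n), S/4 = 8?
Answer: 2695 + 3*I*√2 ≈ 2695.0 + 4.2426*I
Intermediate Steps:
S = 32 (S = 4*8 = 32)
r(n) = -9 + √2*√n (r(n) = -9 + √(n + n) = -9 + √(2*n) = -9 + √2*√n)
r(F(S, 4)) + (88 - 36)² = (-9 + √2*√(-9)) + (88 - 36)² = (-9 + √2*(3*I)) + 52² = (-9 + 3*I*√2) + 2704 = 2695 + 3*I*√2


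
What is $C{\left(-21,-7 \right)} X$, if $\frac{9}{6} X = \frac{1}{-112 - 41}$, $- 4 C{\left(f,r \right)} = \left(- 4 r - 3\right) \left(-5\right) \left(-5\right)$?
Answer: $\frac{625}{918} \approx 0.68083$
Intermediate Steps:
$C{\left(f,r \right)} = \frac{75}{4} + 25 r$ ($C{\left(f,r \right)} = - \frac{\left(- 4 r - 3\right) \left(-5\right) \left(-5\right)}{4} = - \frac{\left(-3 - 4 r\right) \left(-5\right) \left(-5\right)}{4} = - \frac{\left(15 + 20 r\right) \left(-5\right)}{4} = - \frac{-75 - 100 r}{4} = \frac{75}{4} + 25 r$)
$X = - \frac{2}{459}$ ($X = \frac{2}{3 \left(-112 - 41\right)} = \frac{2}{3 \left(-153\right)} = \frac{2}{3} \left(- \frac{1}{153}\right) = - \frac{2}{459} \approx -0.0043573$)
$C{\left(-21,-7 \right)} X = \left(\frac{75}{4} + 25 \left(-7\right)\right) \left(- \frac{2}{459}\right) = \left(\frac{75}{4} - 175\right) \left(- \frac{2}{459}\right) = \left(- \frac{625}{4}\right) \left(- \frac{2}{459}\right) = \frac{625}{918}$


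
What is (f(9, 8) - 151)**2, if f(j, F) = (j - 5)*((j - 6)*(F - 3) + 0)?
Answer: 8281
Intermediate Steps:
f(j, F) = (-6 + j)*(-5 + j)*(-3 + F) (f(j, F) = (-5 + j)*((-6 + j)*(-3 + F) + 0) = (-5 + j)*((-6 + j)*(-3 + F)) = (-6 + j)*(-5 + j)*(-3 + F))
(f(9, 8) - 151)**2 = ((-90 - 3*9**2 + 30*8 + 33*9 + 8*9**2 - 11*8*9) - 151)**2 = ((-90 - 3*81 + 240 + 297 + 8*81 - 792) - 151)**2 = ((-90 - 243 + 240 + 297 + 648 - 792) - 151)**2 = (60 - 151)**2 = (-91)**2 = 8281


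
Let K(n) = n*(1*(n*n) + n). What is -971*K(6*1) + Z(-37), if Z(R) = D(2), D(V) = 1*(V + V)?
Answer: -244688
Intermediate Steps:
K(n) = n*(n + n²) (K(n) = n*(1*n² + n) = n*(n² + n) = n*(n + n²))
D(V) = 2*V (D(V) = 1*(2*V) = 2*V)
Z(R) = 4 (Z(R) = 2*2 = 4)
-971*K(6*1) + Z(-37) = -971*(6*1)²*(1 + 6*1) + 4 = -971*6²*(1 + 6) + 4 = -34956*7 + 4 = -971*252 + 4 = -244692 + 4 = -244688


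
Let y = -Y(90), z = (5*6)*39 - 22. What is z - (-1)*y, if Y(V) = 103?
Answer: 1045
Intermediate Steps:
z = 1148 (z = 30*39 - 22 = 1170 - 22 = 1148)
y = -103 (y = -1*103 = -103)
z - (-1)*y = 1148 - (-1)*(-103) = 1148 - 1*103 = 1148 - 103 = 1045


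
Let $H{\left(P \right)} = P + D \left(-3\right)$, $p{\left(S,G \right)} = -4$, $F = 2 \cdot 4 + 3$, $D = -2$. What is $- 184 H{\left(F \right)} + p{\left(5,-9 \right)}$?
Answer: $-3132$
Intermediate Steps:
$F = 11$ ($F = 8 + 3 = 11$)
$H{\left(P \right)} = 6 + P$ ($H{\left(P \right)} = P - -6 = P + 6 = 6 + P$)
$- 184 H{\left(F \right)} + p{\left(5,-9 \right)} = - 184 \left(6 + 11\right) - 4 = \left(-184\right) 17 - 4 = -3128 - 4 = -3132$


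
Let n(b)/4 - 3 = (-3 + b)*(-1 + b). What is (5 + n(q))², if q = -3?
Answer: 12769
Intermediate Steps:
n(b) = 12 + 4*(-1 + b)*(-3 + b) (n(b) = 12 + 4*((-3 + b)*(-1 + b)) = 12 + 4*((-1 + b)*(-3 + b)) = 12 + 4*(-1 + b)*(-3 + b))
(5 + n(q))² = (5 + (24 - 16*(-3) + 4*(-3)²))² = (5 + (24 + 48 + 4*9))² = (5 + (24 + 48 + 36))² = (5 + 108)² = 113² = 12769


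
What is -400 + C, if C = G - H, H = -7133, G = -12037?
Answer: -5304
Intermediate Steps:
C = -4904 (C = -12037 - 1*(-7133) = -12037 + 7133 = -4904)
-400 + C = -400 - 4904 = -5304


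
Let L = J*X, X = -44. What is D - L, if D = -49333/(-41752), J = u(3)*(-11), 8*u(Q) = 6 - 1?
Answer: -12580647/41752 ≈ -301.32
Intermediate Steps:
u(Q) = 5/8 (u(Q) = (6 - 1)/8 = (1/8)*5 = 5/8)
J = -55/8 (J = (5/8)*(-11) = -55/8 ≈ -6.8750)
L = 605/2 (L = -55/8*(-44) = 605/2 ≈ 302.50)
D = 49333/41752 (D = -49333*(-1/41752) = 49333/41752 ≈ 1.1816)
D - L = 49333/41752 - 1*605/2 = 49333/41752 - 605/2 = -12580647/41752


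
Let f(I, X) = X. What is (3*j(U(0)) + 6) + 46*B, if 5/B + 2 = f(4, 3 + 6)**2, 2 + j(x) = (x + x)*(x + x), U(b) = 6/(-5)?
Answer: 39878/1975 ≈ 20.191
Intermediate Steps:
U(b) = -6/5 (U(b) = 6*(-1/5) = -6/5)
j(x) = -2 + 4*x**2 (j(x) = -2 + (x + x)*(x + x) = -2 + (2*x)*(2*x) = -2 + 4*x**2)
B = 5/79 (B = 5/(-2 + (3 + 6)**2) = 5/(-2 + 9**2) = 5/(-2 + 81) = 5/79 ≈ 0.063291)
(3*j(U(0)) + 6) + 46*B = (3*(-2 + 4*(-6/5)**2) + 6) + 46*(5/79) = (3*(-2 + 4*(36/25)) + 6) + 230/79 = (3*(-2 + 144/25) + 6) + 230/79 = (3*(94/25) + 6) + 230/79 = (282/25 + 6) + 230/79 = 432/25 + 230/79 = 39878/1975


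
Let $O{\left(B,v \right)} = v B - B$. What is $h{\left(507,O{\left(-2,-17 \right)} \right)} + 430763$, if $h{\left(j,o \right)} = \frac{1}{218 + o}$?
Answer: $\frac{109413803}{254} \approx 4.3076 \cdot 10^{5}$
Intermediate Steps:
$O{\left(B,v \right)} = - B + B v$ ($O{\left(B,v \right)} = B v - B = - B + B v$)
$h{\left(507,O{\left(-2,-17 \right)} \right)} + 430763 = \frac{1}{218 - 2 \left(-1 - 17\right)} + 430763 = \frac{1}{218 - -36} + 430763 = \frac{1}{218 + 36} + 430763 = \frac{1}{254} + 430763 = \frac{109413803}{254}$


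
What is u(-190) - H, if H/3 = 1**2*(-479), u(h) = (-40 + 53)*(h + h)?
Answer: -3503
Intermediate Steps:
u(h) = 26*h (u(h) = 13*(2*h) = 26*h)
H = -1437 (H = 3*(1**2*(-479)) = 3*(1*(-479)) = 3*(-479) = -1437)
u(-190) - H = 26*(-190) - 1*(-1437) = -4940 + 1437 = -3503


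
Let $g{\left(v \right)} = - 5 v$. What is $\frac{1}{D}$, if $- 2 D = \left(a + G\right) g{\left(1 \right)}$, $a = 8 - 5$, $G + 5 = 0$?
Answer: $- \frac{1}{5} \approx -0.2$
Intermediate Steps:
$G = -5$ ($G = -5 + 0 = -5$)
$a = 3$
$D = -5$ ($D = - \frac{\left(3 - 5\right) \left(\left(-5\right) 1\right)}{2} = - \frac{\left(-2\right) \left(-5\right)}{2} = \left(- \frac{1}{2}\right) 10 = -5$)
$\frac{1}{D} = \frac{1}{-5} = - \frac{1}{5}$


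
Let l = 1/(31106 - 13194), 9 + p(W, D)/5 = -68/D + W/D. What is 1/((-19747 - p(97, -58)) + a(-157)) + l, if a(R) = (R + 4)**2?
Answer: 43243/132889128 ≈ 0.00032541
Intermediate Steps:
p(W, D) = -45 - 340/D + 5*W/D (p(W, D) = -45 + 5*(-68/D + W/D) = -45 + (-340/D + 5*W/D) = -45 - 340/D + 5*W/D)
a(R) = (4 + R)**2
l = 1/17912 ≈ 5.5828e-5
1/((-19747 - p(97, -58)) + a(-157)) + l = 1/((-19747 - 5*(-68 + 97 - 9*(-58))/(-58)) + (4 - 157)**2) + 1/17912 = 1/((-19747 - 5*(-1)*(-68 + 97 + 522)/58) + (-153)**2) + 1/17912 = 1/((-19747 - 5*(-1)*551/58) + 23409) + 1/17912 = 1/((-19747 - 1*(-95/2)) + 23409) + 1/17912 = 1/((-19747 + 95/2) + 23409) + 1/17912 = 1/(-39399/2 + 23409) + 1/17912 = 1/(7419/2) + 1/17912 = 2/7419 + 1/17912 = 43243/132889128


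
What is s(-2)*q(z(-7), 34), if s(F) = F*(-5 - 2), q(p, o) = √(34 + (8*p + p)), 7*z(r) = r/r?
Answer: 2*√1729 ≈ 83.162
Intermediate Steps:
z(r) = ⅐ (z(r) = (r/r)/7 = (⅐)*1 = ⅐)
q(p, o) = √(34 + 9*p)
s(F) = -7*F (s(F) = F*(-7) = -7*F)
s(-2)*q(z(-7), 34) = (-7*(-2))*√(34 + 9*(⅐)) = 14*√(34 + 9/7) = 14*√(247/7) = 14*(√1729/7) = 2*√1729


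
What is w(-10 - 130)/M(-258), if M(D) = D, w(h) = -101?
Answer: 101/258 ≈ 0.39147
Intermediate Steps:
w(-10 - 130)/M(-258) = -101/(-258) = -101*(-1/258) = 101/258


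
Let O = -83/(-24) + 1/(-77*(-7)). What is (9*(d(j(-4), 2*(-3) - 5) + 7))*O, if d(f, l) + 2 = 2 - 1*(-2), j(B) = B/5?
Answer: 1208547/4312 ≈ 280.28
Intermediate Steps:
j(B) = B/5 (j(B) = B*(⅕) = B/5)
d(f, l) = 2 (d(f, l) = -2 + (2 - 1*(-2)) = -2 + (2 + 2) = -2 + 4 = 2)
O = 44761/12936 (O = -83*(-1/24) - 1/77*(-⅐) = 83/24 + 1/539 = 44761/12936 ≈ 3.4602)
(9*(d(j(-4), 2*(-3) - 5) + 7))*O = (9*(2 + 7))*(44761/12936) = (9*9)*(44761/12936) = 81*(44761/12936) = 1208547/4312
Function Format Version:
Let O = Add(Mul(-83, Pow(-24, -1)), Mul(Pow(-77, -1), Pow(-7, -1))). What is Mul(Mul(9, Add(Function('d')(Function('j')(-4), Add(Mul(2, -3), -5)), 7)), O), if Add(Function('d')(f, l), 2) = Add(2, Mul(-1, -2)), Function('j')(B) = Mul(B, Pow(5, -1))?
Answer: Rational(1208547, 4312) ≈ 280.28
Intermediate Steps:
Function('j')(B) = Mul(Rational(1, 5), B) (Function('j')(B) = Mul(B, Rational(1, 5)) = Mul(Rational(1, 5), B))
Function('d')(f, l) = 2 (Function('d')(f, l) = Add(-2, Add(2, Mul(-1, -2))) = Add(-2, Add(2, 2)) = Add(-2, 4) = 2)
O = Rational(44761, 12936) (O = Add(Mul(-83, Rational(-1, 24)), Mul(Rational(-1, 77), Rational(-1, 7))) = Add(Rational(83, 24), Rational(1, 539)) = Rational(44761, 12936) ≈ 3.4602)
Mul(Mul(9, Add(Function('d')(Function('j')(-4), Add(Mul(2, -3), -5)), 7)), O) = Mul(Mul(9, Add(2, 7)), Rational(44761, 12936)) = Mul(Mul(9, 9), Rational(44761, 12936)) = Mul(81, Rational(44761, 12936)) = Rational(1208547, 4312)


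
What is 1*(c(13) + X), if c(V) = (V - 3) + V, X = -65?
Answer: -42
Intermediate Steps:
c(V) = -3 + 2*V (c(V) = (-3 + V) + V = -3 + 2*V)
1*(c(13) + X) = 1*((-3 + 2*13) - 65) = 1*((-3 + 26) - 65) = 1*(23 - 65) = 1*(-42) = -42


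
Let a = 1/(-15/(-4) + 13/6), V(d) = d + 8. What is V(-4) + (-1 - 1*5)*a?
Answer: 212/71 ≈ 2.9859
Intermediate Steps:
V(d) = 8 + d
a = 12/71 (a = 1/(-15*(-¼) + 13*(⅙)) = 1/(15/4 + 13/6) = 1/(71/12) = 12/71 ≈ 0.16901)
V(-4) + (-1 - 1*5)*a = (8 - 4) + (-1 - 1*5)*(12/71) = 4 + (-1 - 5)*(12/71) = 4 - 6*12/71 = 4 - 72/71 = 212/71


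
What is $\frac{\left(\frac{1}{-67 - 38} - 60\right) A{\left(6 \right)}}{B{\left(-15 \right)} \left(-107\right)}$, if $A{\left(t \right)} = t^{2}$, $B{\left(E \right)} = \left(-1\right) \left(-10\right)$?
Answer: $\frac{37806}{18725} \approx 2.019$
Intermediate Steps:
$B{\left(E \right)} = 10$
$\frac{\left(\frac{1}{-67 - 38} - 60\right) A{\left(6 \right)}}{B{\left(-15 \right)} \left(-107\right)} = \frac{\left(\frac{1}{-67 - 38} - 60\right) 6^{2}}{10 \left(-107\right)} = \frac{\left(\frac{1}{-105} - 60\right) 36}{-1070} = \left(- \frac{1}{105} - 60\right) 36 \left(- \frac{1}{1070}\right) = \left(- \frac{6301}{105}\right) 36 \left(- \frac{1}{1070}\right) = \left(- \frac{75612}{35}\right) \left(- \frac{1}{1070}\right) = \frac{37806}{18725}$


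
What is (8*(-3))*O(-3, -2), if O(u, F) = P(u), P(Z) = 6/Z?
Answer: 48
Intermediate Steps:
O(u, F) = 6/u
(8*(-3))*O(-3, -2) = (8*(-3))*(6/(-3)) = -144*(-1)/3 = -24*(-2) = 48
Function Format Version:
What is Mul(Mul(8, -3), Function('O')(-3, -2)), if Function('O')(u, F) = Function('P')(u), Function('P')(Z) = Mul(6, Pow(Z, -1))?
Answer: 48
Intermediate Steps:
Function('O')(u, F) = Mul(6, Pow(u, -1))
Mul(Mul(8, -3), Function('O')(-3, -2)) = Mul(Mul(8, -3), Mul(6, Pow(-3, -1))) = Mul(-24, Mul(6, Rational(-1, 3))) = Mul(-24, -2) = 48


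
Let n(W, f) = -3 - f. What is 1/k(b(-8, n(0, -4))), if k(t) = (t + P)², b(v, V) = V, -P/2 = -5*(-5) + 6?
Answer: 1/3721 ≈ 0.00026874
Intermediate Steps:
P = -62 (P = -2*(-5*(-5) + 6) = -2*(25 + 6) = -2*31 = -62)
k(t) = (-62 + t)² (k(t) = (t - 62)² = (-62 + t)²)
1/k(b(-8, n(0, -4))) = 1/((-62 + (-3 - 1*(-4)))²) = 1/((-62 + (-3 + 4))²) = 1/((-62 + 1)²) = 1/((-61)²) = 1/3721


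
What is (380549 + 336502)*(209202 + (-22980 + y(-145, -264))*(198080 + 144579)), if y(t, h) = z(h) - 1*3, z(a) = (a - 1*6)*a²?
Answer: -4629284677677740625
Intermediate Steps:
z(a) = a²*(-6 + a) (z(a) = (a - 6)*a² = (-6 + a)*a² = a²*(-6 + a))
y(t, h) = -3 + h²*(-6 + h) (y(t, h) = h²*(-6 + h) - 1*3 = h²*(-6 + h) - 3 = -3 + h²*(-6 + h))
(380549 + 336502)*(209202 + (-22980 + y(-145, -264))*(198080 + 144579)) = (380549 + 336502)*(209202 + (-22980 + (-3 + (-264)²*(-6 - 264)))*(198080 + 144579)) = 717051*(209202 + (-22980 + (-3 + 69696*(-270)))*342659) = 717051*(209202 + (-22980 + (-3 - 18817920))*342659) = 717051*(209202 + (-22980 - 18817923)*342659) = 717051*(209202 - 18840903*342659) = 717051*(209202 - 6456004981077) = 717051*(-6456004771875) = -4629284677677740625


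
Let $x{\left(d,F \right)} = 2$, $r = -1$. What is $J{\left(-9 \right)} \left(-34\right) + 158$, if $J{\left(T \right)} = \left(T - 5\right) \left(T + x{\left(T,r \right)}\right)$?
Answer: $-3174$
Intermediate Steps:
$J{\left(T \right)} = \left(-5 + T\right) \left(2 + T\right)$ ($J{\left(T \right)} = \left(T - 5\right) \left(T + 2\right) = \left(-5 + T\right) \left(2 + T\right)$)
$J{\left(-9 \right)} \left(-34\right) + 158 = \left(-10 + \left(-9\right)^{2} - -27\right) \left(-34\right) + 158 = \left(-10 + 81 + 27\right) \left(-34\right) + 158 = 98 \left(-34\right) + 158 = -3332 + 158 = -3174$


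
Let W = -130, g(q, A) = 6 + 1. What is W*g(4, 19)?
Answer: -910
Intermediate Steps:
g(q, A) = 7
W*g(4, 19) = -130*7 = -910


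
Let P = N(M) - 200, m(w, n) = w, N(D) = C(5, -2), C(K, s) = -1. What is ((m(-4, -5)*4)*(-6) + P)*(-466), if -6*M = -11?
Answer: 48930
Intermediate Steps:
M = 11/6 (M = -1/6*(-11) = 11/6 ≈ 1.8333)
N(D) = -1
P = -201 (P = -1 - 200 = -201)
((m(-4, -5)*4)*(-6) + P)*(-466) = (-4*4*(-6) - 201)*(-466) = (-16*(-6) - 201)*(-466) = (96 - 201)*(-466) = -105*(-466) = 48930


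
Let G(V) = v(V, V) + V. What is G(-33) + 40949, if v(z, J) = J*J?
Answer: 42005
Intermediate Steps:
v(z, J) = J²
G(V) = V + V² (G(V) = V² + V = V + V²)
G(-33) + 40949 = -33*(1 - 33) + 40949 = -33*(-32) + 40949 = 1056 + 40949 = 42005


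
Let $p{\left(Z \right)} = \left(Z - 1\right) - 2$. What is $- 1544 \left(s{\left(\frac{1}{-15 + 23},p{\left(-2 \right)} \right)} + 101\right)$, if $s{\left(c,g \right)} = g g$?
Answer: $-194544$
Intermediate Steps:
$p{\left(Z \right)} = -3 + Z$ ($p{\left(Z \right)} = \left(-1 + Z\right) - 2 = -3 + Z$)
$s{\left(c,g \right)} = g^{2}$
$- 1544 \left(s{\left(\frac{1}{-15 + 23},p{\left(-2 \right)} \right)} + 101\right) = - 1544 \left(\left(-3 - 2\right)^{2} + 101\right) = - 1544 \left(\left(-5\right)^{2} + 101\right) = - 1544 \left(25 + 101\right) = \left(-1544\right) 126 = -194544$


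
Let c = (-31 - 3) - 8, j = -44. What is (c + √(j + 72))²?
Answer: 1792 - 168*√7 ≈ 1347.5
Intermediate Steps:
c = -42 (c = -34 - 8 = -42)
(c + √(j + 72))² = (-42 + √(-44 + 72))² = (-42 + √28)² = (-42 + 2*√7)²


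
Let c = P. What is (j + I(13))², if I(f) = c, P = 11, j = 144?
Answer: 24025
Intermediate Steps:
c = 11
I(f) = 11
(j + I(13))² = (144 + 11)² = 155² = 24025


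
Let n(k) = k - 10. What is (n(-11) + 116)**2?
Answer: 9025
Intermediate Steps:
n(k) = -10 + k
(n(-11) + 116)**2 = ((-10 - 11) + 116)**2 = (-21 + 116)**2 = 95**2 = 9025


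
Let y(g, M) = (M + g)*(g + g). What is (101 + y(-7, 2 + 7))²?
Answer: 5329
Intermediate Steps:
y(g, M) = 2*g*(M + g) (y(g, M) = (M + g)*(2*g) = 2*g*(M + g))
(101 + y(-7, 2 + 7))² = (101 + 2*(-7)*((2 + 7) - 7))² = (101 + 2*(-7)*(9 - 7))² = (101 + 2*(-7)*2)² = (101 - 28)² = 73² = 5329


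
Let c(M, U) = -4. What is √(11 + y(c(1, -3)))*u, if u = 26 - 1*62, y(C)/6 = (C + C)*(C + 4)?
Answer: -36*√11 ≈ -119.40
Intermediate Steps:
y(C) = 12*C*(4 + C) (y(C) = 6*((C + C)*(C + 4)) = 6*((2*C)*(4 + C)) = 6*(2*C*(4 + C)) = 12*C*(4 + C))
u = -36 (u = 26 - 62 = -36)
√(11 + y(c(1, -3)))*u = √(11 + 12*(-4)*(4 - 4))*(-36) = √(11 + 12*(-4)*0)*(-36) = √(11 + 0)*(-36) = √11*(-36) = -36*√11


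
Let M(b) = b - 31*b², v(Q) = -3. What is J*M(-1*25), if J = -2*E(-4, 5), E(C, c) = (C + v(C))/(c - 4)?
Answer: -271600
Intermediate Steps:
E(C, c) = (-3 + C)/(-4 + c) (E(C, c) = (C - 3)/(c - 4) = (-3 + C)/(-4 + c))
J = 14 (J = -2*(-3 - 4)/(-4 + 5) = -2*(-7)/1 = -2*(-7) = 14)
J*M(-1*25) = 14*((-1*25)*(1 - (-31)*25)) = 14*(-25*(1 - 31*(-25))) = 14*(-25*(1 + 775)) = 14*(-25*776) = 14*(-19400) = -271600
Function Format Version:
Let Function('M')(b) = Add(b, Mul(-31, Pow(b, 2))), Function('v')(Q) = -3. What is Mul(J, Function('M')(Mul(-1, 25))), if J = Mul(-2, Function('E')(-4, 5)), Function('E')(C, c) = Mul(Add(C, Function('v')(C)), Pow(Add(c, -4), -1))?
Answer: -271600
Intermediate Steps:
Function('E')(C, c) = Mul(Pow(Add(-4, c), -1), Add(-3, C)) (Function('E')(C, c) = Mul(Add(C, -3), Pow(Add(c, -4), -1)) = Mul(Add(-3, C), Pow(Add(-4, c), -1)) = Mul(Pow(Add(-4, c), -1), Add(-3, C)))
J = 14 (J = Mul(-2, Mul(Pow(Add(-4, 5), -1), Add(-3, -4))) = Mul(-2, Mul(Pow(1, -1), -7)) = Mul(-2, Mul(1, -7)) = Mul(-2, -7) = 14)
Mul(J, Function('M')(Mul(-1, 25))) = Mul(14, Mul(Mul(-1, 25), Add(1, Mul(-31, Mul(-1, 25))))) = Mul(14, Mul(-25, Add(1, Mul(-31, -25)))) = Mul(14, Mul(-25, Add(1, 775))) = Mul(14, Mul(-25, 776)) = Mul(14, -19400) = -271600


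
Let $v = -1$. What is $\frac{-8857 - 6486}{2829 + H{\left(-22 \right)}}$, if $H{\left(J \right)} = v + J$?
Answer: $- \frac{15343}{2806} \approx -5.4679$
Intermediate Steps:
$H{\left(J \right)} = -1 + J$
$\frac{-8857 - 6486}{2829 + H{\left(-22 \right)}} = \frac{-8857 - 6486}{2829 - 23} = - \frac{15343}{2829 - 23} = - \frac{15343}{2806}$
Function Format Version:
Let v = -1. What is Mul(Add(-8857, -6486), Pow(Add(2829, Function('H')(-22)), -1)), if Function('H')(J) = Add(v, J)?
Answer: Rational(-15343, 2806) ≈ -5.4679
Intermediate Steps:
Function('H')(J) = Add(-1, J)
Mul(Add(-8857, -6486), Pow(Add(2829, Function('H')(-22)), -1)) = Mul(Add(-8857, -6486), Pow(Add(2829, Add(-1, -22)), -1)) = Mul(-15343, Pow(Add(2829, -23), -1)) = Mul(-15343, Pow(2806, -1)) = Mul(-15343, Rational(1, 2806)) = Rational(-15343, 2806)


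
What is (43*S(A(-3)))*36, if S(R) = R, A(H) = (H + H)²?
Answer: 55728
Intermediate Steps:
A(H) = 4*H² (A(H) = (2*H)² = 4*H²)
(43*S(A(-3)))*36 = (43*(4*(-3)²))*36 = (43*(4*9))*36 = (43*36)*36 = 1548*36 = 55728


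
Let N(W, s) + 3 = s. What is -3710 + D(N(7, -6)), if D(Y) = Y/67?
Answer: -248579/67 ≈ -3710.1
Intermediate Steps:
N(W, s) = -3 + s
D(Y) = Y/67 (D(Y) = Y*(1/67) = Y/67)
-3710 + D(N(7, -6)) = -3710 + (-3 - 6)/67 = -3710 + (1/67)*(-9) = -3710 - 9/67 = -248579/67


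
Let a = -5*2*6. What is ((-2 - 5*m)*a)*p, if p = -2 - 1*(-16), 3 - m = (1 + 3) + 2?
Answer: -10920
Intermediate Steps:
a = -60 (a = -10*6 = -60)
m = -3 (m = 3 - ((1 + 3) + 2) = 3 - (4 + 2) = 3 - 1*6 = 3 - 6 = -3)
p = 14 (p = -2 + 16 = 14)
((-2 - 5*m)*a)*p = ((-2 - 5*(-3))*(-60))*14 = ((-2 + 15)*(-60))*14 = (13*(-60))*14 = -780*14 = -10920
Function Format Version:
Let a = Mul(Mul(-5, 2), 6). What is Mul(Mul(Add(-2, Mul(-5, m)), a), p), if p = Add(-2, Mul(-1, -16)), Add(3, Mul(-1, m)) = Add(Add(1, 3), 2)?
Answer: -10920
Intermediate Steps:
a = -60 (a = Mul(-10, 6) = -60)
m = -3 (m = Add(3, Mul(-1, Add(Add(1, 3), 2))) = Add(3, Mul(-1, Add(4, 2))) = Add(3, Mul(-1, 6)) = Add(3, -6) = -3)
p = 14 (p = Add(-2, 16) = 14)
Mul(Mul(Add(-2, Mul(-5, m)), a), p) = Mul(Mul(Add(-2, Mul(-5, -3)), -60), 14) = Mul(Mul(Add(-2, 15), -60), 14) = Mul(Mul(13, -60), 14) = Mul(-780, 14) = -10920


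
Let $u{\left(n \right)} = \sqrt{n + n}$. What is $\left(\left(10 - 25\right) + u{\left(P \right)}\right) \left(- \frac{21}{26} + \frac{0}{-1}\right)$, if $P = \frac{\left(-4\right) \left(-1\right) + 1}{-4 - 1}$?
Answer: $\frac{315}{26} - \frac{21 i \sqrt{2}}{26} \approx 12.115 - 1.1423 i$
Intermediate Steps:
$P = -1$ ($P = \frac{4 + 1}{-5} = 5 \left(- \frac{1}{5}\right) = -1$)
$u{\left(n \right)} = \sqrt{2} \sqrt{n}$ ($u{\left(n \right)} = \sqrt{2 n} = \sqrt{2} \sqrt{n}$)
$\left(\left(10 - 25\right) + u{\left(P \right)}\right) \left(- \frac{21}{26} + \frac{0}{-1}\right) = \left(\left(10 - 25\right) + \sqrt{2} \sqrt{-1}\right) \left(- \frac{21}{26} + \frac{0}{-1}\right) = \left(\left(10 - 25\right) + \sqrt{2} i\right) \left(\left(-21\right) \frac{1}{26} + 0 \left(-1\right)\right) = \left(-15 + i \sqrt{2}\right) \left(- \frac{21}{26} + 0\right) = \left(-15 + i \sqrt{2}\right) \left(- \frac{21}{26}\right) = \frac{315}{26} - \frac{21 i \sqrt{2}}{26}$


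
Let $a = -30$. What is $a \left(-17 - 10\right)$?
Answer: $810$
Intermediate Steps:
$a \left(-17 - 10\right) = - 30 \left(-17 - 10\right) = \left(-30\right) \left(-27\right) = 810$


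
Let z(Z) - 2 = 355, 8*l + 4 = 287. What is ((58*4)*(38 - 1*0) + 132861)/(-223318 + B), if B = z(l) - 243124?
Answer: -141677/466085 ≈ -0.30397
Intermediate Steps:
l = 283/8 (l = -½ + (⅛)*287 = -½ + 287/8 = 283/8 ≈ 35.375)
z(Z) = 357 (z(Z) = 2 + 355 = 357)
B = -242767 (B = 357 - 243124 = -242767)
((58*4)*(38 - 1*0) + 132861)/(-223318 + B) = ((58*4)*(38 - 1*0) + 132861)/(-223318 - 242767) = (232*(38 + 0) + 132861)/(-466085) = (232*38 + 132861)*(-1/466085) = (8816 + 132861)*(-1/466085) = 141677*(-1/466085) = -141677/466085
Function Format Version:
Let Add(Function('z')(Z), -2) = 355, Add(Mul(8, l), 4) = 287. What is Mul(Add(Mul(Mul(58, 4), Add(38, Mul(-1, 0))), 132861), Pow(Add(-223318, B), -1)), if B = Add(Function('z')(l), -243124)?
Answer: Rational(-141677, 466085) ≈ -0.30397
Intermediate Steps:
l = Rational(283, 8) (l = Add(Rational(-1, 2), Mul(Rational(1, 8), 287)) = Add(Rational(-1, 2), Rational(287, 8)) = Rational(283, 8) ≈ 35.375)
Function('z')(Z) = 357 (Function('z')(Z) = Add(2, 355) = 357)
B = -242767 (B = Add(357, -243124) = -242767)
Mul(Add(Mul(Mul(58, 4), Add(38, Mul(-1, 0))), 132861), Pow(Add(-223318, B), -1)) = Mul(Add(Mul(Mul(58, 4), Add(38, Mul(-1, 0))), 132861), Pow(Add(-223318, -242767), -1)) = Mul(Add(Mul(232, Add(38, 0)), 132861), Pow(-466085, -1)) = Mul(Add(Mul(232, 38), 132861), Rational(-1, 466085)) = Mul(Add(8816, 132861), Rational(-1, 466085)) = Mul(141677, Rational(-1, 466085)) = Rational(-141677, 466085)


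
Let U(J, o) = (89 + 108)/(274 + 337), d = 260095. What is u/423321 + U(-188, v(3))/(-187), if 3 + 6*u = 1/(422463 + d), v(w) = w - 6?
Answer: -341762382683437/198081283651063956 ≈ -0.0017254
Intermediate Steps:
v(w) = -6 + w
u = -2047673/4095348 (u = -½ + 1/(6*(422463 + 260095)) = -½ + (⅙)/682558 = -½ + (⅙)*(1/682558) = -½ + 1/4095348 = -2047673/4095348 ≈ -0.50000)
U(J, o) = 197/611
u/423321 + U(-188, v(3))/(-187) = -2047673/4095348/423321 + (197/611)/(-187) = -2047673/4095348*1/423321 + (197/611)*(-1/187) = -2047673/1733646810708 - 197/114257 = -341762382683437/198081283651063956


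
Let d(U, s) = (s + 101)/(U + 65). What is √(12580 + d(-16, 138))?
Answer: √616659/7 ≈ 112.18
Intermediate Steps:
d(U, s) = (101 + s)/(65 + U)
√(12580 + d(-16, 138)) = √(12580 + (101 + 138)/(65 - 16)) = √(12580 + 239/49) = √(616659/49) = √616659/7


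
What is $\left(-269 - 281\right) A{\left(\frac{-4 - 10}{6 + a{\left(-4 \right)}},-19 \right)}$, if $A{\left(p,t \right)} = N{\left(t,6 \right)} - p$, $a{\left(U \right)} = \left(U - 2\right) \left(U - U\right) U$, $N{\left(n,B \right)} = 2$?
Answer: $- \frac{7150}{3} \approx -2383.3$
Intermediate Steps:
$a{\left(U \right)} = 0$ ($a{\left(U \right)} = \left(-2 + U\right) 0 U = \left(-2 + U\right) 0 = 0$)
$A{\left(p,t \right)} = 2 - p$
$\left(-269 - 281\right) A{\left(\frac{-4 - 10}{6 + a{\left(-4 \right)}},-19 \right)} = \left(-269 - 281\right) \left(2 - \frac{-4 - 10}{6 + 0}\right) = - 550 \left(2 - - \frac{14}{6}\right) = - 550 \left(2 - \left(-14\right) \frac{1}{6}\right) = - 550 \left(2 - - \frac{7}{3}\right) = - 550 \left(2 + \frac{7}{3}\right) = \left(-550\right) \frac{13}{3} = - \frac{7150}{3}$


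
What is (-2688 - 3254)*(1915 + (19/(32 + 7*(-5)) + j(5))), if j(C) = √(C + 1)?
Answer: -34023892/3 - 5942*√6 ≈ -1.1356e+7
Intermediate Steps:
j(C) = √(1 + C)
(-2688 - 3254)*(1915 + (19/(32 + 7*(-5)) + j(5))) = (-2688 - 3254)*(1915 + (19/(32 + 7*(-5)) + √(1 + 5))) = -5942*(1915 + (19/(32 - 35) + √6)) = -5942*(1915 + (19/(-3) + √6)) = -5942*(1915 + (-⅓*19 + √6)) = -5942*(1915 + (-19/3 + √6)) = -5942*(5726/3 + √6) = -34023892/3 - 5942*√6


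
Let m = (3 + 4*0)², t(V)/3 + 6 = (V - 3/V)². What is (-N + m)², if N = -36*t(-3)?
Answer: 42849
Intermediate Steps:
t(V) = -18 + 3*(V - 3/V)²
m = 9 (m = (3 + 0)² = 3² = 9)
N = 216 (N = -36*(-36 + 3*(-3)² + 27/(-3)²) = -36*(-36 + 3*9 + 27*(⅑)) = -36*(-36 + 27 + 3) = -36*(-6) = 216)
(-N + m)² = (-1*216 + 9)² = (-216 + 9)² = (-207)² = 42849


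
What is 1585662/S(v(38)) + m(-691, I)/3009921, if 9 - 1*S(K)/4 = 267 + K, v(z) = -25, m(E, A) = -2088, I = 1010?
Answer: -795453216453/467541062 ≈ -1701.4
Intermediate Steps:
S(K) = -1032 - 4*K (S(K) = 36 - 4*(267 + K) = 36 + (-1068 - 4*K) = -1032 - 4*K)
1585662/S(v(38)) + m(-691, I)/3009921 = 1585662/(-1032 - 4*(-25)) - 2088/3009921 = 1585662/(-1032 + 100) - 2088*1/3009921 = 1585662/(-932) - 696/1003307 = 1585662*(-1/932) - 696/1003307 = -792831/466 - 696/1003307 = -795453216453/467541062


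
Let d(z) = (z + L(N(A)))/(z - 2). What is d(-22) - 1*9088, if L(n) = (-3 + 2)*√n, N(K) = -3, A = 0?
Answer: -109045/12 + I*√3/24 ≈ -9087.1 + 0.072169*I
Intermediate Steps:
L(n) = -√n
d(z) = (z - I*√3)/(-2 + z) (d(z) = (z - √(-3))/(z - 2) = (z - I*√3)/(-2 + z))
d(-22) - 1*9088 = (-22 - I*√3)/(-2 - 22) - 1*9088 = (-22 - I*√3)/(-24) - 9088 = -(-22 - I*√3)/24 - 9088 = (11/12 + I*√3/24) - 9088 = -109045/12 + I*√3/24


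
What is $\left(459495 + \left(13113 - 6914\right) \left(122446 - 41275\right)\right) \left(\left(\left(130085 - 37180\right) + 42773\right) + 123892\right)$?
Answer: $130729451674680$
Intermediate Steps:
$\left(459495 + \left(13113 - 6914\right) \left(122446 - 41275\right)\right) \left(\left(\left(130085 - 37180\right) + 42773\right) + 123892\right) = \left(459495 + 6199 \cdot 81171\right) \left(\left(92905 + 42773\right) + 123892\right) = \left(459495 + 503179029\right) \left(135678 + 123892\right) = 503638524 \cdot 259570 = 130729451674680$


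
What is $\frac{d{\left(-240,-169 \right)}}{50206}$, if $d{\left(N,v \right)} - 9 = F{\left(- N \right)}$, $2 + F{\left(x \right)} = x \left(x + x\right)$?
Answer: $\frac{115207}{50206} \approx 2.2947$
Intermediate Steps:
$F{\left(x \right)} = -2 + 2 x^{2}$ ($F{\left(x \right)} = -2 + x \left(x + x\right) = -2 + x 2 x = -2 + 2 x^{2}$)
$d{\left(N,v \right)} = 7 + 2 N^{2}$ ($d{\left(N,v \right)} = 9 + \left(-2 + 2 \left(- N\right)^{2}\right) = 9 + \left(-2 + 2 N^{2}\right) = 7 + 2 N^{2}$)
$\frac{d{\left(-240,-169 \right)}}{50206} = \frac{7 + 2 \left(-240\right)^{2}}{50206} = \left(7 + 2 \cdot 57600\right) \frac{1}{50206} = \left(7 + 115200\right) \frac{1}{50206} = 115207 \cdot \frac{1}{50206} = \frac{115207}{50206}$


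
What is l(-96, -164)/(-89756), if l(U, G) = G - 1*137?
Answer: 301/89756 ≈ 0.0033535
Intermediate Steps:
l(U, G) = -137 + G (l(U, G) = G - 137 = -137 + G)
l(-96, -164)/(-89756) = (-137 - 164)/(-89756) = -301*(-1/89756) = 301/89756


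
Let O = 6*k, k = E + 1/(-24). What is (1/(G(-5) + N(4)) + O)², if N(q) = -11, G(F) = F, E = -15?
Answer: 2088025/256 ≈ 8156.3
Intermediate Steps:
k = -361/24 (k = -15 + 1/(-24) = -15 - 1/24 = -361/24 ≈ -15.042)
O = -361/4 (O = 6*(-361/24) = -361/4 ≈ -90.250)
(1/(G(-5) + N(4)) + O)² = (1/(-5 - 11) - 361/4)² = (1/(-16) - 361/4)² = (-1/16 - 361/4)² = (-1445/16)² = 2088025/256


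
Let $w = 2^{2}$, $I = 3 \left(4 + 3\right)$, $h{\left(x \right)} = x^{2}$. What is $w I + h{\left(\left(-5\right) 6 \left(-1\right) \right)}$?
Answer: $984$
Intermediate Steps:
$I = 21$ ($I = 3 \cdot 7 = 21$)
$w = 4$
$w I + h{\left(\left(-5\right) 6 \left(-1\right) \right)} = 4 \cdot 21 + \left(\left(-5\right) 6 \left(-1\right)\right)^{2} = 84 + \left(\left(-30\right) \left(-1\right)\right)^{2} = 84 + 30^{2} = 84 + 900 = 984$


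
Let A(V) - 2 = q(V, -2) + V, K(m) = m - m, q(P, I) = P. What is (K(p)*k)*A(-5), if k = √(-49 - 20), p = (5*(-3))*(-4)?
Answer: 0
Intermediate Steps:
p = 60 (p = -15*(-4) = 60)
K(m) = 0
k = I*√69 (k = √(-69) = I*√69 ≈ 8.3066*I)
A(V) = 2 + 2*V (A(V) = 2 + (V + V) = 2 + 2*V)
(K(p)*k)*A(-5) = (0*(I*√69))*(2 + 2*(-5)) = 0*(2 - 10) = 0*(-8) = 0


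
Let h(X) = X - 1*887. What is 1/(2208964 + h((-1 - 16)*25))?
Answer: 1/2207652 ≈ 4.5297e-7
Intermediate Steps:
h(X) = -887 + X (h(X) = X - 887 = -887 + X)
1/(2208964 + h((-1 - 16)*25)) = 1/(2208964 + (-887 + (-1 - 16)*25)) = 1/(2208964 + (-887 - 17*25)) = 1/(2208964 + (-887 - 425)) = 1/(2208964 - 1312) = 1/2207652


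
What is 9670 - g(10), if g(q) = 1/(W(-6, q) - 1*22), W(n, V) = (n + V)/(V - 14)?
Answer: 222411/23 ≈ 9670.0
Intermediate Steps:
W(n, V) = (V + n)/(-14 + V)
g(q) = 1/(-22 + (-6 + q)/(-14 + q)) (g(q) = 1/((q - 6)/(-14 + q) - 1*22) = 1/((-6 + q)/(-14 + q) - 22) = 1/(-22 + (-6 + q)/(-14 + q)))
9670 - g(10) = 9670 - (14 - 1*10)/(-302 + 21*10) = 9670 - (14 - 10)/(-302 + 210) = 9670 - 4/(-92) = 9670 - (-1)*4/92 = 9670 - 1*(-1/23) = 9670 + 1/23 = 222411/23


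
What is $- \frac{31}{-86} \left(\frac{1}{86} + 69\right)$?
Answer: $\frac{183985}{7396} \approx 24.876$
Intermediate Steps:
$- \frac{31}{-86} \left(\frac{1}{86} + 69\right) = \left(-31\right) \left(- \frac{1}{86}\right) \left(\frac{1}{86} + 69\right) = \frac{31}{86} \cdot \frac{5935}{86} = \frac{183985}{7396}$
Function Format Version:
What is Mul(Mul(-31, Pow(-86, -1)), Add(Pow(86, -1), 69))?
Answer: Rational(183985, 7396) ≈ 24.876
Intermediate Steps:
Mul(Mul(-31, Pow(-86, -1)), Add(Pow(86, -1), 69)) = Mul(Mul(-31, Rational(-1, 86)), Add(Rational(1, 86), 69)) = Mul(Rational(31, 86), Rational(5935, 86)) = Rational(183985, 7396)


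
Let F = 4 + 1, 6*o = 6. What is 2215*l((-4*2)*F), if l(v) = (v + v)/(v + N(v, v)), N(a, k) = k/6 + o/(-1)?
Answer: 531600/143 ≈ 3717.5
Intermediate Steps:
o = 1 (o = (1/6)*6 = 1)
N(a, k) = -1 + k/6 (N(a, k) = k/6 + 1/(-1) = k*(1/6) + 1*(-1) = k/6 - 1 = -1 + k/6)
F = 5
l(v) = 2*v/(-1 + 7*v/6) (l(v) = (v + v)/(v + (-1 + v/6)) = (2*v)/(-1 + 7*v/6) = 2*v/(-1 + 7*v/6))
2215*l((-4*2)*F) = 2215*(12*(-4*2*5)/(-6 + 7*(-4*2*5))) = 2215*(12*(-8*5)/(-6 + 7*(-8*5))) = 2215*(12*(-40)/(-6 + 7*(-40))) = 2215*(12*(-40)/(-6 - 280)) = 2215*(12*(-40)/(-286)) = 2215*(12*(-40)*(-1/286)) = 2215*(240/143) = 531600/143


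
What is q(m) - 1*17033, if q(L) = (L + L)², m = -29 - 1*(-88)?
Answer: -3109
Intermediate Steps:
m = 59 (m = -29 + 88 = 59)
q(L) = 4*L² (q(L) = (2*L)² = 4*L²)
q(m) - 1*17033 = 4*59² - 1*17033 = 4*3481 - 17033 = 13924 - 17033 = -3109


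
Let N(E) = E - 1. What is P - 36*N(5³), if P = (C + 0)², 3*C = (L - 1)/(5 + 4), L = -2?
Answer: -361583/81 ≈ -4464.0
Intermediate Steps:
N(E) = -1 + E
C = -⅑ (C = ((-2 - 1)/(5 + 4))/3 = (-3/9)/3 = (-3*⅑)/3 = (⅓)*(-⅓) = -⅑ ≈ -0.11111)
P = 1/81 (P = (-⅑ + 0)² = (-⅑)² = 1/81 ≈ 0.012346)
P - 36*N(5³) = 1/81 - 36*(-1 + 5³) = 1/81 - 36*(-1 + 125) = 1/81 - 36*124 = 1/81 - 4464 = -361583/81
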